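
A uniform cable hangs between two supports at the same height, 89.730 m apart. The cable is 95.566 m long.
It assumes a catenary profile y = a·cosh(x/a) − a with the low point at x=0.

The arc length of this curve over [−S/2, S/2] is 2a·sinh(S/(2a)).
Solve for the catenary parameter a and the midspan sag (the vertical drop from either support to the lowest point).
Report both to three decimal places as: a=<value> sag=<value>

seed: a₀ = √(S³/(24(L−S))) = √(89.730³/(24·5.836)) = 71.819643
iter 1: u=0.624690  f(a)=+1.149e-01  f'(a)=-1.689e-01  a ← 71.819643 − (+1.149e-01/-1.689e-01) = 72.499936
iter 2: u=0.618828  f(a)=+1.653e-03  f'(a)=-1.641e-01  a ← 72.499936 − (+1.653e-03/-1.641e-01) = 72.510011
iter 3: u=0.618742  f(a)=+3.533e-07  f'(a)=-1.640e-01  a ← 72.510011 − (+3.533e-07/-1.640e-01) = 72.510013
iter 4: u=0.618742  f(a)=+1.421e-14  f'(a)=-1.640e-01  a ← 72.510013 − (+1.421e-14/-1.640e-01) = 72.510013
converged: |Δa| < 1e-12 after 4 iterations
sag = a·(cosh(S/(2a)) − 1) = 72.510013·(cosh(0.618742) − 1) = 14.328441
T_max/T_min = cosh(S/(2a)) = 1.197606

a=72.510 sag=14.328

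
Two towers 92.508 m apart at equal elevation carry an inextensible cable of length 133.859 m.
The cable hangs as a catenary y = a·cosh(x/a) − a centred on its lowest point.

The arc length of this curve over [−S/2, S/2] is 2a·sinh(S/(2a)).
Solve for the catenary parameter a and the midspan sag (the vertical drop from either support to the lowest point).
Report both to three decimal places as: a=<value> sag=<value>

a=29.971 sag=43.363

seed: a₀ = √(S³/(24(L−S))) = √(92.508³/(24·41.351)) = 28.243617
iter 1: u=1.637680  f(a)=+5.913e+00  f'(a)=-3.793e+00  a ← 28.243617 − (+5.913e+00/-3.793e+00) = 29.802656
iter 2: u=1.552009  f(a)=+5.249e-01  f'(a)=-3.147e+00  a ← 29.802656 − (+5.249e-01/-3.147e+00) = 29.969469
iter 3: u=1.543371  f(a)=+5.026e-03  f'(a)=-3.087e+00  a ← 29.969469 − (+5.026e-03/-3.087e+00) = 29.971098
iter 4: u=1.543287  f(a)=+4.707e-07  f'(a)=-3.086e+00  a ← 29.971098 − (+4.707e-07/-3.086e+00) = 29.971098
iter 5: u=1.543287  f(a)=+0.000e+00  f'(a)=-3.086e+00  a ← 29.971098 − (+0.000e+00/-3.086e+00) = 29.971098
converged: |Δa| < 1e-12 after 5 iterations
sag = a·(cosh(S/(2a)) − 1) = 29.971098·(cosh(1.543287) − 1) = 43.362555
T_max/T_min = cosh(S/(2a)) = 2.446812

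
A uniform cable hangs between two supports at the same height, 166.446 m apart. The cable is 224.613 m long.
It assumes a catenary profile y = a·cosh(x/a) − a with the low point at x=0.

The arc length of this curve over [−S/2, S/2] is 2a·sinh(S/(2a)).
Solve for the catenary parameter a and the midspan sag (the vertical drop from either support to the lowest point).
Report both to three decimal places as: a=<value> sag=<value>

seed: a₀ = √(S³/(24(L−S))) = √(166.446³/(24·58.167)) = 57.473294
iter 1: u=1.448029  f(a)=+6.412e+00  f'(a)=-2.482e+00  a ← 57.473294 − (+6.412e+00/-2.482e+00) = 60.056974
iter 2: u=1.385734  f(a)=+4.577e-01  f'(a)=-2.139e+00  a ← 60.056974 − (+4.577e-01/-2.139e+00) = 60.270968
iter 3: u=1.380814  f(a)=+2.729e-03  f'(a)=-2.113e+00  a ← 60.270968 − (+2.729e-03/-2.113e+00) = 60.272259
iter 4: u=1.380784  f(a)=+9.827e-08  f'(a)=-2.113e+00  a ← 60.272259 − (+9.827e-08/-2.113e+00) = 60.272259
iter 5: u=1.380784  f(a)=+0.000e+00  f'(a)=-2.113e+00  a ← 60.272259 − (+0.000e+00/-2.113e+00) = 60.272259
converged: |Δa| < 1e-12 after 5 iterations
sag = a·(cosh(S/(2a)) − 1) = 60.272259·(cosh(1.380784) − 1) = 67.185558
T_max/T_min = cosh(S/(2a)) = 2.114701

a=60.272 sag=67.186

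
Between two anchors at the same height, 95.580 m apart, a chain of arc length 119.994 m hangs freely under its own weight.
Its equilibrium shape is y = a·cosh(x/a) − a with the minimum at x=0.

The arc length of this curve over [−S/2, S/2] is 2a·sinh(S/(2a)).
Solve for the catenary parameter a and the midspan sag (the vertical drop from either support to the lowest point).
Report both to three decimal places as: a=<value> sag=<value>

seed: a₀ = √(S³/(24(L−S))) = √(95.580³/(24·24.414)) = 38.603390
iter 1: u=1.237974  f(a)=+1.941e+00  f'(a)=-1.470e+00  a ← 38.603390 − (+1.941e+00/-1.470e+00) = 39.923832
iter 2: u=1.197029  f(a)=+1.040e-01  f'(a)=-1.316e+00  a ← 39.923832 − (+1.040e-01/-1.316e+00) = 40.002874
iter 3: u=1.194664  f(a)=+3.363e-04  f'(a)=-1.307e+00  a ← 40.002874 − (+3.363e-04/-1.307e+00) = 40.003131
iter 4: u=1.194656  f(a)=+3.540e-09  f'(a)=-1.307e+00  a ← 40.003131 − (+3.540e-09/-1.307e+00) = 40.003131
iter 5: u=1.194656  f(a)=+0.000e+00  f'(a)=-1.307e+00  a ← 40.003131 − (+0.000e+00/-1.307e+00) = 40.003131
converged: |Δa| < 1e-12 after 5 iterations
sag = a·(cosh(S/(2a)) − 1) = 40.003131·(cosh(1.194656) − 1) = 32.107135
T_max/T_min = cosh(S/(2a)) = 1.802616

a=40.003 sag=32.107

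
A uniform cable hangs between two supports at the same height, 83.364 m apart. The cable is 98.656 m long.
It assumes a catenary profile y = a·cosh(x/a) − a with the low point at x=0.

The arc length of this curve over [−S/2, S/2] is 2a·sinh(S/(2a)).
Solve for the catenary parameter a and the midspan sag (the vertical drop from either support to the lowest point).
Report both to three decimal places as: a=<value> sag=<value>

seed: a₀ = √(S³/(24(L−S))) = √(83.364³/(24·15.292)) = 39.731051
iter 1: u=1.049104  f(a)=+8.639e-01  f'(a)=-8.579e-01  a ← 39.731051 − (+8.639e-01/-8.579e-01) = 40.738078
iter 2: u=1.023171  f(a)=+3.394e-02  f'(a)=-7.917e-01  a ← 40.738078 − (+3.394e-02/-7.917e-01) = 40.780943
iter 3: u=1.022095  f(a)=+5.711e-05  f'(a)=-7.890e-01  a ← 40.780943 − (+5.711e-05/-7.890e-01) = 40.781015
iter 4: u=1.022093  f(a)=+1.623e-10  f'(a)=-7.890e-01  a ← 40.781015 − (+1.623e-10/-7.890e-01) = 40.781015
iter 5: u=1.022093  f(a)=+1.421e-14  f'(a)=-7.890e-01  a ← 40.781015 − (+1.421e-14/-7.890e-01) = 40.781015
converged: |Δa| < 1e-12 after 5 iterations
sag = a·(cosh(S/(2a)) − 1) = 40.781015·(cosh(1.022093) − 1) = 23.221663
T_max/T_min = cosh(S/(2a)) = 1.569423

a=40.781 sag=23.222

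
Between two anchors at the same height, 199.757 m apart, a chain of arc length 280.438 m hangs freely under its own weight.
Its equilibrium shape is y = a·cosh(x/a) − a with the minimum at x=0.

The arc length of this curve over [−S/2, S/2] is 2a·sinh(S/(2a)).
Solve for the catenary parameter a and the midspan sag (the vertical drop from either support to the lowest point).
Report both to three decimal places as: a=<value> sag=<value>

a=67.734 sag=87.988

seed: a₀ = √(S³/(24(L−S))) = √(199.757³/(24·80.681)) = 64.159616
iter 1: u=1.556719  f(a)=+1.036e+01  f'(a)=-3.180e+00  a ← 64.159616 − (+1.036e+01/-3.180e+00) = 67.417653
iter 2: u=1.481489  f(a)=+8.414e-01  f'(a)=-2.682e+00  a ← 67.417653 − (+8.414e-01/-2.682e+00) = 67.731328
iter 3: u=1.474628  f(a)=+6.634e-03  f'(a)=-2.640e+00  a ← 67.731328 − (+6.634e-03/-2.640e+00) = 67.733841
iter 4: u=1.474573  f(a)=+4.197e-07  f'(a)=-2.640e+00  a ← 67.733841 − (+4.197e-07/-2.640e+00) = 67.733841
iter 5: u=1.474573  f(a)=+0.000e+00  f'(a)=-2.640e+00  a ← 67.733841 − (+0.000e+00/-2.640e+00) = 67.733841
converged: |Δa| < 1e-12 after 5 iterations
sag = a·(cosh(S/(2a)) − 1) = 67.733841·(cosh(1.474573) − 1) = 87.987838
T_max/T_min = cosh(S/(2a)) = 2.299023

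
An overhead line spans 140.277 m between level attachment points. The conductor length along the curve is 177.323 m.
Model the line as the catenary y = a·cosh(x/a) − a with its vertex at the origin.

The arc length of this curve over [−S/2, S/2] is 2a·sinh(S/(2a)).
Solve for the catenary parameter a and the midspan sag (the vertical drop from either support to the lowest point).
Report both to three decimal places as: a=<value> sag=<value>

a=57.804 sag=48.036

seed: a₀ = √(S³/(24(L−S))) = √(140.277³/(24·37.046)) = 55.719014
iter 1: u=1.258789  f(a)=+3.048e+00  f'(a)=-1.553e+00  a ← 55.719014 − (+3.048e+00/-1.553e+00) = 57.682183
iter 2: u=1.215947  f(a)=+1.685e-01  f'(a)=-1.385e+00  a ← 57.682183 − (+1.685e-01/-1.385e+00) = 57.803819
iter 3: u=1.213389  f(a)=+5.817e-04  f'(a)=-1.376e+00  a ← 57.803819 − (+5.817e-04/-1.376e+00) = 57.804242
iter 4: u=1.213380  f(a)=+6.983e-09  f'(a)=-1.376e+00  a ← 57.804242 − (+6.983e-09/-1.376e+00) = 57.804242
iter 5: u=1.213380  f(a)=+2.842e-14  f'(a)=-1.376e+00  a ← 57.804242 − (+2.842e-14/-1.376e+00) = 57.804242
converged: |Δa| < 1e-12 after 5 iterations
sag = a·(cosh(S/(2a)) − 1) = 57.804242·(cosh(1.213380) − 1) = 48.036166
T_max/T_min = cosh(S/(2a)) = 1.831015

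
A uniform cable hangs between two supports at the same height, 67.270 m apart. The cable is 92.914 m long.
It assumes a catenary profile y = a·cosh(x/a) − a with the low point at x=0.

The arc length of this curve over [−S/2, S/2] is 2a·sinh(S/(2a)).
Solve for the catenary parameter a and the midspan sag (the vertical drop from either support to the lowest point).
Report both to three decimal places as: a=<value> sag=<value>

seed: a₀ = √(S³/(24(L−S))) = √(67.270³/(24·25.644)) = 22.239941
iter 1: u=1.512369  f(a)=+3.098e+00  f'(a)=-2.879e+00  a ← 22.239941 − (+3.098e+00/-2.879e+00) = 23.316044
iter 2: u=1.442569  f(a)=+2.390e-01  f'(a)=-2.450e+00  a ← 23.316044 − (+2.390e-01/-2.450e+00) = 23.413602
iter 3: u=1.436558  f(a)=+1.686e-03  f'(a)=-2.416e+00  a ← 23.413602 − (+1.686e-03/-2.416e+00) = 23.414300
iter 4: u=1.436515  f(a)=+8.520e-08  f'(a)=-2.415e+00  a ← 23.414300 − (+8.520e-08/-2.415e+00) = 23.414300
iter 5: u=1.436515  f(a)=+0.000e+00  f'(a)=-2.415e+00  a ← 23.414300 − (+0.000e+00/-2.415e+00) = 23.414300
converged: |Δa| < 1e-12 after 5 iterations
sag = a·(cosh(S/(2a)) − 1) = 23.414300·(cosh(1.436515) − 1) = 28.609563
T_max/T_min = cosh(S/(2a)) = 2.221884

a=23.414 sag=28.610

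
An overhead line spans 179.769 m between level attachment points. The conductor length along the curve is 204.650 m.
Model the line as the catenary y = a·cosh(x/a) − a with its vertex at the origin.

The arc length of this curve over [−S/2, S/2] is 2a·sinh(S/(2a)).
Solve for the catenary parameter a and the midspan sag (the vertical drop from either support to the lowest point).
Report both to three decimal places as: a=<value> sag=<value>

seed: a₀ = √(S³/(24(L−S))) = √(179.769³/(24·24.881)) = 98.635368
iter 1: u=0.911281  f(a)=+1.054e+00  f'(a)=-5.477e-01  a ← 98.635368 − (+1.054e+00/-5.477e-01) = 100.559480
iter 2: u=0.893844  f(a)=+3.162e-02  f'(a)=-5.152e-01  a ← 100.559480 − (+3.162e-02/-5.152e-01) = 100.620858
iter 3: u=0.893299  f(a)=+3.044e-05  f'(a)=-5.142e-01  a ← 100.620858 − (+3.044e-05/-5.142e-01) = 100.620917
iter 4: u=0.893298  f(a)=+2.828e-11  f'(a)=-5.142e-01  a ← 100.620917 − (+2.828e-11/-5.142e-01) = 100.620917
converged: |Δa| < 1e-12 after 4 iterations
sag = a·(cosh(S/(2a)) − 1) = 100.620917·(cosh(0.893298) − 1) = 42.888576
T_max/T_min = cosh(S/(2a)) = 1.426239

a=100.621 sag=42.889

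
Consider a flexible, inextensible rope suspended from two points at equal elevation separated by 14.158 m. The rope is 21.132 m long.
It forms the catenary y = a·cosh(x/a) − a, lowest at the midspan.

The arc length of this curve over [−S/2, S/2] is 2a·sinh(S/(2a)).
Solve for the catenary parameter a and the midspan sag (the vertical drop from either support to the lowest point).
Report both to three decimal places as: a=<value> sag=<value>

seed: a₀ = √(S³/(24(L−S))) = √(14.158³/(24·6.974)) = 4.117715
iter 1: u=1.719157  f(a)=+1.106e+00  f'(a)=-4.500e+00  a ← 4.117715 − (+1.106e+00/-4.500e+00) = 4.363524
iter 2: u=1.622313  f(a)=+1.068e-01  f'(a)=-3.670e+00  a ← 4.363524 − (+1.068e-01/-3.670e+00) = 4.392625
iter 3: u=1.611565  f(a)=+1.230e-03  f'(a)=-3.586e+00  a ← 4.392625 − (+1.230e-03/-3.586e+00) = 4.392968
iter 4: u=1.611439  f(a)=+1.674e-07  f'(a)=-3.585e+00  a ← 4.392968 − (+1.674e-07/-3.585e+00) = 4.392968
iter 5: u=1.611439  f(a)=+7.105e-15  f'(a)=-3.585e+00  a ← 4.392968 − (+7.105e-15/-3.585e+00) = 4.392968
converged: |Δa| < 1e-12 after 5 iterations
sag = a·(cosh(S/(2a)) − 1) = 4.392968·(cosh(1.611439) − 1) = 7.049869
T_max/T_min = cosh(S/(2a)) = 2.604808

a=4.393 sag=7.050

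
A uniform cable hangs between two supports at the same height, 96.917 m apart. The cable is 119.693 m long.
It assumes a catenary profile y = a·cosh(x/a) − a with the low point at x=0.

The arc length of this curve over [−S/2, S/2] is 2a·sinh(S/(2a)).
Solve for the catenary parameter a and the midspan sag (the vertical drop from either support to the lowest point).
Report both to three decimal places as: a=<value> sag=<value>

seed: a₀ = √(S³/(24(L−S))) = √(96.917³/(24·22.776)) = 40.808966
iter 1: u=1.187447  f(a)=+1.661e+00  f'(a)=-1.282e+00  a ← 40.808966 − (+1.661e+00/-1.282e+00) = 42.104631
iter 2: u=1.150907  f(a)=+8.237e-02  f'(a)=-1.157e+00  a ← 42.104631 − (+8.237e-02/-1.157e+00) = 42.175796
iter 3: u=1.148965  f(a)=+2.261e-04  f'(a)=-1.151e+00  a ← 42.175796 − (+2.261e-04/-1.151e+00) = 42.175993
iter 4: u=1.148959  f(a)=+1.713e-09  f'(a)=-1.151e+00  a ← 42.175993 − (+1.713e-09/-1.151e+00) = 42.175993
iter 5: u=1.148959  f(a)=-2.842e-14  f'(a)=-1.151e+00  a ← 42.175993 − (-2.842e-14/-1.151e+00) = 42.175993
converged: |Δa| < 1e-12 after 5 iterations
sag = a·(cosh(S/(2a)) − 1) = 42.175993·(cosh(1.148959) − 1) = 31.038882
T_max/T_min = cosh(S/(2a)) = 1.735937

a=42.176 sag=31.039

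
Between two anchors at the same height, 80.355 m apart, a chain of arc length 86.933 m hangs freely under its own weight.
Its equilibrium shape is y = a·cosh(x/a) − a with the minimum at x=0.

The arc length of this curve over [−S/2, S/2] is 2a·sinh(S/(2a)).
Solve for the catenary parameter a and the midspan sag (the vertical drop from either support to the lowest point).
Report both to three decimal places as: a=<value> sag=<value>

seed: a₀ = √(S³/(24(L−S))) = √(80.355³/(24·6.578)) = 57.328002
iter 1: u=0.700836  f(a)=+1.634e-01  f'(a)=-2.410e-01  a ← 57.328002 − (+1.634e-01/-2.410e-01) = 58.006329
iter 2: u=0.692640  f(a)=+2.946e-03  f'(a)=-2.323e-01  a ← 58.006329 − (+2.946e-03/-2.323e-01) = 58.019009
iter 3: u=0.692489  f(a)=+9.963e-07  f'(a)=-2.322e-01  a ← 58.019009 − (+9.963e-07/-2.322e-01) = 58.019014
iter 4: u=0.692489  f(a)=+9.948e-14  f'(a)=-2.322e-01  a ← 58.019014 − (+9.948e-14/-2.322e-01) = 58.019014
converged: |Δa| < 1e-12 after 4 iterations
sag = a·(cosh(S/(2a)) − 1) = 58.019014·(cosh(0.692489) − 1) = 14.476107
T_max/T_min = cosh(S/(2a)) = 1.249506

a=58.019 sag=14.476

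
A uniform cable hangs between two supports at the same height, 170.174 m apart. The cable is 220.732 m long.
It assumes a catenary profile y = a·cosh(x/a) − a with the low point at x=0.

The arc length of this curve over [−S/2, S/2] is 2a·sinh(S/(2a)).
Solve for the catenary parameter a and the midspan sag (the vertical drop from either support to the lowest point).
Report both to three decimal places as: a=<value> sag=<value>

a=66.395 sag=62.403

seed: a₀ = √(S³/(24(L−S))) = √(170.174³/(24·50.558)) = 63.729315
iter 1: u=1.335131  f(a)=+4.702e+00  f'(a)=-1.888e+00  a ← 63.729315 − (+4.702e+00/-1.888e+00) = 66.219784
iter 2: u=1.284918  f(a)=+2.897e-01  f'(a)=-1.662e+00  a ← 66.219784 − (+2.897e-01/-1.662e+00) = 66.394088
iter 3: u=1.281545  f(a)=+1.259e-03  f'(a)=-1.648e+00  a ← 66.394088 − (+1.259e-03/-1.648e+00) = 66.394853
iter 4: u=1.281530  f(a)=+2.402e-08  f'(a)=-1.647e+00  a ← 66.394853 − (+2.402e-08/-1.647e+00) = 66.394853
iter 5: u=1.281530  f(a)=+0.000e+00  f'(a)=-1.647e+00  a ← 66.394853 − (+0.000e+00/-1.647e+00) = 66.394853
converged: |Δa| < 1e-12 after 5 iterations
sag = a·(cosh(S/(2a)) − 1) = 66.394853·(cosh(1.281530) − 1) = 62.403169
T_max/T_min = cosh(S/(2a)) = 1.939880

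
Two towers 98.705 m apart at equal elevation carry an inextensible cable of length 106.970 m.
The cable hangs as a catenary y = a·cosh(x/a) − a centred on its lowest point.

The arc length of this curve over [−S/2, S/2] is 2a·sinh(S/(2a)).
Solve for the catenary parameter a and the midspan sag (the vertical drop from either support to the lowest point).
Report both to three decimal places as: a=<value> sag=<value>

a=70.486 sag=17.995

seed: a₀ = √(S³/(24(L−S))) = √(98.705³/(24·8.265)) = 69.627641
iter 1: u=0.708806  f(a)=+2.101e-01  f'(a)=-2.495e-01  a ← 69.627641 − (+2.101e-01/-2.495e-01) = 70.469640
iter 2: u=0.700337  f(a)=+3.872e-03  f'(a)=-2.404e-01  a ← 70.469640 − (+3.872e-03/-2.404e-01) = 70.485746
iter 3: u=0.700177  f(a)=+1.370e-06  f'(a)=-2.403e-01  a ← 70.485746 − (+1.370e-06/-2.403e-01) = 70.485752
iter 4: u=0.700177  f(a)=+1.563e-13  f'(a)=-2.403e-01  a ← 70.485752 − (+1.563e-13/-2.403e-01) = 70.485752
converged: |Δa| < 1e-12 after 4 iterations
sag = a·(cosh(S/(2a)) − 1) = 70.485752·(cosh(0.700177) − 1) = 17.995243
T_max/T_min = cosh(S/(2a)) = 1.255303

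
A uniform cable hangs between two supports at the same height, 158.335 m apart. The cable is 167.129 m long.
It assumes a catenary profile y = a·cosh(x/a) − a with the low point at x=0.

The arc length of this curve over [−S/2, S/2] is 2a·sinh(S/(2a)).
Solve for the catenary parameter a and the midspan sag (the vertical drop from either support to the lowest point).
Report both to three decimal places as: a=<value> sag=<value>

seed: a₀ = √(S³/(24(L−S))) = √(158.335³/(24·8.794)) = 137.140756
iter 1: u=0.577272  f(a)=+1.477e-01  f'(a)=-1.326e-01  a ← 137.140756 − (+1.477e-01/-1.326e-01) = 138.254822
iter 2: u=0.572620  f(a)=+1.819e-03  f'(a)=-1.293e-01  a ← 138.254822 − (+1.819e-03/-1.293e-01) = 138.268888
iter 3: u=0.572562  f(a)=+2.836e-07  f'(a)=-1.293e-01  a ← 138.268888 − (+2.836e-07/-1.293e-01) = 138.268890
iter 4: u=0.572562  f(a)=+0.000e+00  f'(a)=-1.293e-01  a ← 138.268890 − (+0.000e+00/-1.293e-01) = 138.268890
converged: |Δa| < 1e-12 after 4 iterations
sag = a·(cosh(S/(2a)) − 1) = 138.268890·(cosh(0.572562) − 1) = 23.290113
T_max/T_min = cosh(S/(2a)) = 1.168441

a=138.269 sag=23.290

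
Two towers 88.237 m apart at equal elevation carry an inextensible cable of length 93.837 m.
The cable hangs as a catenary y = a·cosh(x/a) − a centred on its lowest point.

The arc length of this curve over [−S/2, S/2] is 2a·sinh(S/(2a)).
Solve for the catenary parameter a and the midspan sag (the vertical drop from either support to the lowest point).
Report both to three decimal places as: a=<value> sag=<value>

a=72.166 sag=13.911

seed: a₀ = √(S³/(24(L−S))) = √(88.237³/(24·5.600)) = 71.495131
iter 1: u=0.617084  f(a)=+1.076e-01  f'(a)=-1.627e-01  a ← 71.495131 − (+1.076e-01/-1.627e-01) = 72.156429
iter 2: u=0.611429  f(a)=+1.511e-03  f'(a)=-1.582e-01  a ← 72.156429 − (+1.511e-03/-1.582e-01) = 72.165982
iter 3: u=0.611348  f(a)=+3.075e-07  f'(a)=-1.581e-01  a ← 72.165982 − (+3.075e-07/-1.581e-01) = 72.165984
iter 4: u=0.611348  f(a)=-1.421e-14  f'(a)=-1.581e-01  a ← 72.165984 − (-1.421e-14/-1.581e-01) = 72.165984
converged: |Δa| < 1e-12 after 4 iterations
sag = a·(cosh(S/(2a)) − 1) = 72.165984·(cosh(0.611348) − 1) = 13.911161
T_max/T_min = cosh(S/(2a)) = 1.192766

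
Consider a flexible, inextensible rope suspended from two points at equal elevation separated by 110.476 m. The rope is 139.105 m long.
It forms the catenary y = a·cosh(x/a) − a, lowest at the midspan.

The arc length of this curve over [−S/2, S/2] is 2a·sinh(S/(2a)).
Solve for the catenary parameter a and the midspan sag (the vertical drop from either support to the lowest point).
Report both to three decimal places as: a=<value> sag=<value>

a=45.927 sag=37.421

seed: a₀ = √(S³/(24(L−S))) = √(110.476³/(24·28.629)) = 44.298926
iter 1: u=1.246938  f(a)=+2.310e+00  f'(a)=-1.505e+00  a ← 44.298926 − (+2.310e+00/-1.505e+00) = 45.833746
iter 2: u=1.205182  f(a)=+1.255e-01  f'(a)=-1.346e+00  a ← 45.833746 − (+1.255e-01/-1.346e+00) = 45.927001
iter 3: u=1.202735  f(a)=+4.173e-04  f'(a)=-1.337e+00  a ← 45.927001 − (+4.173e-04/-1.337e+00) = 45.927314
iter 4: u=1.202727  f(a)=+4.650e-09  f'(a)=-1.337e+00  a ← 45.927314 − (+4.650e-09/-1.337e+00) = 45.927314
iter 5: u=1.202727  f(a)=+0.000e+00  f'(a)=-1.337e+00  a ← 45.927314 − (+0.000e+00/-1.337e+00) = 45.927314
converged: |Δa| < 1e-12 after 5 iterations
sag = a·(cosh(S/(2a)) − 1) = 45.927314·(cosh(1.202727) − 1) = 37.420562
T_max/T_min = cosh(S/(2a)) = 1.814778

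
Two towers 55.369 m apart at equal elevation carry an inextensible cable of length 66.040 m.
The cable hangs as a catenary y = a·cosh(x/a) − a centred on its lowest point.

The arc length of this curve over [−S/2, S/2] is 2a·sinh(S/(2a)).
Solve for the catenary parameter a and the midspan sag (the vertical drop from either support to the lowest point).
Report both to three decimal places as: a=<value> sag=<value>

seed: a₀ = √(S³/(24(L−S))) = √(55.369³/(24·10.671)) = 25.744937
iter 1: u=1.075338  f(a)=+6.342e-01  f'(a)=-9.289e-01  a ← 25.744937 − (+6.342e-01/-9.289e-01) = 26.427729
iter 2: u=1.047555  f(a)=+2.611e-02  f'(a)=-8.538e-01  a ← 26.427729 − (+2.611e-02/-8.538e-01) = 26.458306
iter 3: u=1.046344  f(a)=+4.844e-05  f'(a)=-8.507e-01  a ← 26.458306 − (+4.844e-05/-8.507e-01) = 26.458363
iter 4: u=1.046342  f(a)=+1.675e-10  f'(a)=-8.507e-01  a ← 26.458363 − (+1.675e-10/-8.507e-01) = 26.458363
iter 5: u=1.046342  f(a)=+0.000e+00  f'(a)=-8.507e-01  a ← 26.458363 − (+0.000e+00/-8.507e-01) = 26.458363
converged: |Δa| < 1e-12 after 5 iterations
sag = a·(cosh(S/(2a)) − 1) = 26.458363·(cosh(1.046342) − 1) = 15.854346
T_max/T_min = cosh(S/(2a)) = 1.599219

a=26.458 sag=15.854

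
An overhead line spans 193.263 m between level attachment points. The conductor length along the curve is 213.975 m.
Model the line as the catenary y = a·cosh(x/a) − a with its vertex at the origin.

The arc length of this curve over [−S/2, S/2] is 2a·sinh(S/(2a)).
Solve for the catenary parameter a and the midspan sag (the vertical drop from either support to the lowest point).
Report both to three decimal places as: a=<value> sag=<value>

seed: a₀ = √(S³/(24(L−S))) = √(193.263³/(24·20.712)) = 120.505380
iter 1: u=0.801885  f(a)=+6.762e-01  f'(a)=-3.664e-01  a ← 120.505380 − (+6.762e-01/-3.664e-01) = 122.351051
iter 2: u=0.789789  f(a)=+1.585e-02  f'(a)=-3.494e-01  a ← 122.351051 − (+1.585e-02/-3.494e-01) = 122.396413
iter 3: u=0.789496  f(a)=+9.169e-06  f'(a)=-3.490e-01  a ← 122.396413 − (+9.169e-06/-3.490e-01) = 122.396439
iter 4: u=0.789496  f(a)=+3.126e-12  f'(a)=-3.490e-01  a ← 122.396439 − (+3.126e-12/-3.490e-01) = 122.396439
converged: |Δa| < 1e-12 after 4 iterations
sag = a·(cosh(S/(2a)) − 1) = 122.396439·(cosh(0.789496) − 1) = 40.168051
T_max/T_min = cosh(S/(2a)) = 1.328180

a=122.396 sag=40.168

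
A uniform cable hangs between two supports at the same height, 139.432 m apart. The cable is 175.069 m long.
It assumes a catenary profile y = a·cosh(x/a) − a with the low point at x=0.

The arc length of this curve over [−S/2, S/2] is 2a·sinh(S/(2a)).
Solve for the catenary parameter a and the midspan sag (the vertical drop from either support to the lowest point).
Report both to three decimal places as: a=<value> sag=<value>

a=58.340 sag=46.854

seed: a₀ = √(S³/(24(L−S))) = √(139.432³/(24·35.637)) = 56.297291
iter 1: u=1.238354  f(a)=+2.834e+00  f'(a)=-1.471e+00  a ← 56.297291 − (+2.834e+00/-1.471e+00) = 58.224010
iter 2: u=1.197375  f(a)=+1.520e-01  f'(a)=-1.317e+00  a ← 58.224010 − (+1.520e-01/-1.317e+00) = 58.339417
iter 3: u=1.195007  f(a)=+4.920e-04  f'(a)=-1.309e+00  a ← 58.339417 − (+4.920e-04/-1.309e+00) = 58.339793
iter 4: u=1.194999  f(a)=+5.192e-09  f'(a)=-1.309e+00  a ← 58.339793 − (+5.192e-09/-1.309e+00) = 58.339793
iter 5: u=1.194999  f(a)=+2.842e-14  f'(a)=-1.309e+00  a ← 58.339793 − (+2.842e-14/-1.309e+00) = 58.339793
converged: |Δa| < 1e-12 after 5 iterations
sag = a·(cosh(S/(2a)) − 1) = 58.339793·(cosh(1.194999) − 1) = 46.854409
T_max/T_min = cosh(S/(2a)) = 1.803129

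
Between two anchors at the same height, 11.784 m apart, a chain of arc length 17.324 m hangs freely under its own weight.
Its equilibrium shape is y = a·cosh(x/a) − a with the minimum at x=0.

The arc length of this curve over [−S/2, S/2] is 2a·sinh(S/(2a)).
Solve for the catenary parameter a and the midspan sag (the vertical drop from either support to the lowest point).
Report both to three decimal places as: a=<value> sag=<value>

a=3.733 sag=5.699

seed: a₀ = √(S³/(24(L−S))) = √(11.784³/(24·5.540)) = 3.508154
iter 1: u=1.679516  f(a)=+8.359e-01  f'(a)=-4.144e+00  a ← 3.508154 − (+8.359e-01/-4.144e+00) = 3.709884
iter 2: u=1.588190  f(a)=+7.753e-02  f'(a)=-3.408e+00  a ← 3.709884 − (+7.753e-02/-3.408e+00) = 3.732633
iter 3: u=1.578510  f(a)=+8.173e-04  f'(a)=-3.336e+00  a ← 3.732633 − (+8.173e-04/-3.336e+00) = 3.732878
iter 4: u=1.578407  f(a)=+9.296e-08  f'(a)=-3.336e+00  a ← 3.732878 − (+9.296e-08/-3.336e+00) = 3.732878
iter 5: u=1.578407  f(a)=+0.000e+00  f'(a)=-3.336e+00  a ← 3.732878 − (+0.000e+00/-3.336e+00) = 3.732878
converged: |Δa| < 1e-12 after 5 iterations
sag = a·(cosh(S/(2a)) − 1) = 3.732878·(cosh(1.578407) − 1) = 5.699228
T_max/T_min = cosh(S/(2a)) = 2.526765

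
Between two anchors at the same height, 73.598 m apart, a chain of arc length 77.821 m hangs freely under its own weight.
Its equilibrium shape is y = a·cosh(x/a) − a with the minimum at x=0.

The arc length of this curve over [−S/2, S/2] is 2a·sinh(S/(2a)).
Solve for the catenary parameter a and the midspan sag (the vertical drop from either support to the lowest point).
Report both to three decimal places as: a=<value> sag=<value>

seed: a₀ = √(S³/(24(L−S))) = √(73.598³/(24·4.223)) = 62.716651
iter 1: u=0.586750  f(a)=+7.329e-02  f'(a)=-1.394e-01  a ← 62.716651 − (+7.329e-02/-1.394e-01) = 63.242562
iter 2: u=0.581871  f(a)=+9.321e-04  f'(a)=-1.358e-01  a ← 63.242562 − (+9.321e-04/-1.358e-01) = 63.249424
iter 3: u=0.581808  f(a)=+1.551e-07  f'(a)=-1.358e-01  a ← 63.249424 − (+1.551e-07/-1.358e-01) = 63.249425
iter 4: u=0.581808  f(a)=-1.421e-14  f'(a)=-1.358e-01  a ← 63.249425 − (-1.421e-14/-1.358e-01) = 63.249425
converged: |Δa| < 1e-12 after 4 iterations
sag = a·(cosh(S/(2a)) − 1) = 63.249425·(cosh(0.581808) − 1) = 11.010367
T_max/T_min = cosh(S/(2a)) = 1.174079

a=63.249 sag=11.010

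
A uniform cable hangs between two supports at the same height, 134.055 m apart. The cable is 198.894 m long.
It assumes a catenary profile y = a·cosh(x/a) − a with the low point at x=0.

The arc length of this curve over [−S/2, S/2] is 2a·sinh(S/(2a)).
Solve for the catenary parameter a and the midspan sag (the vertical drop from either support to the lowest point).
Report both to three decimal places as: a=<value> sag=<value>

seed: a₀ = √(S³/(24(L−S))) = √(134.055³/(24·64.839)) = 39.346015
iter 1: u=1.703540  f(a)=+1.009e+01  f'(a)=-4.357e+00  a ← 39.346015 − (+1.009e+01/-4.357e+00) = 41.660775
iter 2: u=1.608887  f(a)=+9.585e-01  f'(a)=-3.565e+00  a ← 41.660775 − (+9.585e-01/-3.565e+00) = 41.929655
iter 3: u=1.598570  f(a)=+1.067e-02  f'(a)=-3.486e+00  a ← 41.929655 − (+1.067e-02/-3.486e+00) = 41.932715
iter 4: u=1.598454  f(a)=+1.353e-06  f'(a)=-3.485e+00  a ← 41.932715 − (+1.353e-06/-3.485e+00) = 41.932715
iter 5: u=1.598454  f(a)=-2.842e-14  f'(a)=-3.485e+00  a ← 41.932715 − (-2.842e-14/-3.485e+00) = 41.932715
converged: |Δa| < 1e-12 after 5 iterations
sag = a·(cosh(S/(2a)) − 1) = 41.932715·(cosh(1.598454) − 1) = 65.993456
T_max/T_min = cosh(S/(2a)) = 2.573794

a=41.933 sag=65.993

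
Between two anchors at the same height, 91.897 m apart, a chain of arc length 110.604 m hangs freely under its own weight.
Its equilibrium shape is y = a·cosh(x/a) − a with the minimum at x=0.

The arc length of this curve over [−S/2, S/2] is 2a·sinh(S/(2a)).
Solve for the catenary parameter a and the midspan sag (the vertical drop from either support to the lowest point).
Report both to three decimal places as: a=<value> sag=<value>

a=42.790 sag=27.133

seed: a₀ = √(S³/(24(L−S))) = √(91.897³/(24·18.707)) = 41.576153
iter 1: u=1.105165  f(a)=+1.176e+00  f'(a)=-1.015e+00  a ← 41.576153 − (+1.176e+00/-1.015e+00) = 42.735324
iter 2: u=1.075188  f(a)=+5.099e-02  f'(a)=-9.285e-01  a ← 42.735324 − (+5.099e-02/-9.285e-01) = 42.790238
iter 3: u=1.073808  f(a)=+1.054e-04  f'(a)=-9.246e-01  a ← 42.790238 − (+1.054e-04/-9.246e-01) = 42.790352
iter 4: u=1.073805  f(a)=+4.526e-10  f'(a)=-9.246e-01  a ← 42.790352 − (+4.526e-10/-9.246e-01) = 42.790352
iter 5: u=1.073805  f(a)=+1.421e-14  f'(a)=-9.246e-01  a ← 42.790352 − (+1.421e-14/-9.246e-01) = 42.790352
converged: |Δa| < 1e-12 after 5 iterations
sag = a·(cosh(S/(2a)) − 1) = 42.790352·(cosh(1.073805) − 1) = 27.133360
T_max/T_min = cosh(S/(2a)) = 1.634100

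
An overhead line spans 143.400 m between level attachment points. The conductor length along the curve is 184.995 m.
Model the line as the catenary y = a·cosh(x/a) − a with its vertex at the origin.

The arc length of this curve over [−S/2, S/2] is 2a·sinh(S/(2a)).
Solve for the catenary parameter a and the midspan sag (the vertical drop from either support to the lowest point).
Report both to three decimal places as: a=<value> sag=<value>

a=56.572 sag=51.854

seed: a₀ = √(S³/(24(L−S))) = √(143.400³/(24·41.595)) = 54.349749
iter 1: u=1.319233  f(a)=+3.773e+00  f'(a)=-1.814e+00  a ← 54.349749 − (+3.773e+00/-1.814e+00) = 56.429649
iter 2: u=1.270609  f(a)=+2.274e-01  f'(a)=-1.601e+00  a ← 56.429649 − (+2.274e-01/-1.601e+00) = 56.571651
iter 3: u=1.267419  f(a)=+9.433e-04  f'(a)=-1.588e+00  a ← 56.571651 − (+9.433e-04/-1.588e+00) = 56.572245
iter 4: u=1.267406  f(a)=+1.638e-08  f'(a)=-1.588e+00  a ← 56.572245 − (+1.638e-08/-1.588e+00) = 56.572245
iter 5: u=1.267406  f(a)=+2.842e-14  f'(a)=-1.588e+00  a ← 56.572245 − (+2.842e-14/-1.588e+00) = 56.572245
converged: |Δa| < 1e-12 after 5 iterations
sag = a·(cosh(S/(2a)) − 1) = 56.572245·(cosh(1.267406) − 1) = 51.853796
T_max/T_min = cosh(S/(2a)) = 1.916594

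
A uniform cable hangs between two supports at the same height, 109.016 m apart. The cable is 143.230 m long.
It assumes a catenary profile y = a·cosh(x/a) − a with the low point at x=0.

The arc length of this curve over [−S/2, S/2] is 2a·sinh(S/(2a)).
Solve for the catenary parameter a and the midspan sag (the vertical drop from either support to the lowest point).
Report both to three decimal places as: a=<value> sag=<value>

seed: a₀ = √(S³/(24(L−S))) = √(109.016³/(24·34.214)) = 39.721699
iter 1: u=1.372247  f(a)=+3.370e+00  f'(a)=-2.070e+00  a ← 39.721699 − (+3.370e+00/-2.070e+00) = 41.349797
iter 2: u=1.318217  f(a)=+2.182e-01  f'(a)=-1.809e+00  a ← 41.349797 − (+2.182e-01/-1.809e+00) = 41.470409
iter 3: u=1.314383  f(a)=+1.056e-03  f'(a)=-1.792e+00  a ← 41.470409 − (+1.056e-03/-1.792e+00) = 41.470998
iter 4: u=1.314364  f(a)=+2.497e-08  f'(a)=-1.792e+00  a ← 41.470998 − (+2.497e-08/-1.792e+00) = 41.470998
iter 5: u=1.314364  f(a)=+0.000e+00  f'(a)=-1.792e+00  a ← 41.470998 − (+0.000e+00/-1.792e+00) = 41.470998
converged: |Δa| < 1e-12 after 5 iterations
sag = a·(cosh(S/(2a)) − 1) = 41.470998·(cosh(1.314364) − 1) = 41.284980
T_max/T_min = cosh(S/(2a)) = 1.995514

a=41.471 sag=41.285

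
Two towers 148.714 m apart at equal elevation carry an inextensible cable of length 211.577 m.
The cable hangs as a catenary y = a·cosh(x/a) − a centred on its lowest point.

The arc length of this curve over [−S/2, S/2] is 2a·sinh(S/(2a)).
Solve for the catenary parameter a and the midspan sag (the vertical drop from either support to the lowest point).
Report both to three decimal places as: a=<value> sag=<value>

a=49.403 sag=67.353

seed: a₀ = √(S³/(24(L−S))) = √(148.714³/(24·62.863)) = 46.690079
iter 1: u=1.592565  f(a)=+8.471e+00  f'(a)=-3.441e+00  a ← 46.690079 − (+8.471e+00/-3.441e+00) = 49.152043
iter 2: u=1.512796  f(a)=+7.161e-01  f'(a)=-2.881e+00  a ← 49.152043 − (+7.161e-01/-2.881e+00) = 49.400579
iter 3: u=1.505185  f(a)=+6.162e-03  f'(a)=-2.832e+00  a ← 49.400579 − (+6.162e-03/-2.832e+00) = 49.402755
iter 4: u=1.505119  f(a)=+4.650e-07  f'(a)=-2.832e+00  a ← 49.402755 − (+4.650e-07/-2.832e+00) = 49.402755
iter 5: u=1.505118  f(a)=+2.842e-14  f'(a)=-2.832e+00  a ← 49.402755 − (+2.842e-14/-2.832e+00) = 49.402755
converged: |Δa| < 1e-12 after 5 iterations
sag = a·(cosh(S/(2a)) − 1) = 49.402755·(cosh(1.505118) − 1) = 67.352712
T_max/T_min = cosh(S/(2a)) = 2.363339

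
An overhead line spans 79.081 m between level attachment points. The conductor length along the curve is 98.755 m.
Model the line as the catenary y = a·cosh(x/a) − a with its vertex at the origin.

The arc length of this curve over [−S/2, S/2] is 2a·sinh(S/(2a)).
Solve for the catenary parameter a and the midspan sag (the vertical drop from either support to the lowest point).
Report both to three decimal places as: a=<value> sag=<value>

a=33.508 sag=26.165

seed: a₀ = √(S³/(24(L−S))) = √(79.081³/(24·19.674)) = 32.363559
iter 1: u=1.221760  f(a)=+1.522e+00  f'(a)=-1.407e+00  a ← 32.363559 − (+1.522e+00/-1.407e+00) = 33.444857
iter 2: u=1.182259  f(a)=+7.959e-02  f'(a)=-1.264e+00  a ← 33.444857 − (+7.959e-02/-1.264e+00) = 33.507845
iter 3: u=1.180037  f(a)=+2.443e-04  f'(a)=-1.256e+00  a ← 33.507845 − (+2.443e-04/-1.256e+00) = 33.508040
iter 4: u=1.180030  f(a)=+2.318e-09  f'(a)=-1.256e+00  a ← 33.508040 − (+2.318e-09/-1.256e+00) = 33.508040
iter 5: u=1.180030  f(a)=-1.421e-14  f'(a)=-1.256e+00  a ← 33.508040 − (-1.421e-14/-1.256e+00) = 33.508040
converged: |Δa| < 1e-12 after 5 iterations
sag = a·(cosh(S/(2a)) − 1) = 33.508040·(cosh(1.180030) − 1) = 26.165457
T_max/T_min = cosh(S/(2a)) = 1.780871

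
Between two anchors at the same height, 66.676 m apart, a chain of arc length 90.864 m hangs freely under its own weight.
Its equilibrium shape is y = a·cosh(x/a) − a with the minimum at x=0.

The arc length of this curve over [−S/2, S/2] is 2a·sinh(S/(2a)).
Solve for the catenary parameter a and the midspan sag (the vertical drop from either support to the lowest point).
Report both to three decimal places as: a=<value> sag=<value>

seed: a₀ = √(S³/(24(L−S))) = √(66.676³/(24·24.188)) = 22.596892
iter 1: u=1.475336  f(a)=+2.773e+00  f'(a)=-2.645e+00  a ← 22.596892 − (+2.773e+00/-2.645e+00) = 23.645485
iter 2: u=1.409910  f(a)=+2.047e-01  f'(a)=-2.267e+00  a ← 23.645485 − (+2.047e-01/-2.267e+00) = 23.735773
iter 3: u=1.404547  f(a)=+1.312e-03  f'(a)=-2.238e+00  a ← 23.735773 − (+1.312e-03/-2.238e+00) = 23.736360
iter 4: u=1.404512  f(a)=+5.466e-08  f'(a)=-2.238e+00  a ← 23.736360 − (+5.466e-08/-2.238e+00) = 23.736360
iter 5: u=1.404512  f(a)=-2.842e-14  f'(a)=-2.238e+00  a ← 23.736360 − (-2.842e-14/-2.238e+00) = 23.736360
converged: |Δa| < 1e-12 after 5 iterations
sag = a·(cosh(S/(2a)) − 1) = 23.736360·(cosh(1.404512) − 1) = 27.522604
T_max/T_min = cosh(S/(2a)) = 2.159512

a=23.736 sag=27.523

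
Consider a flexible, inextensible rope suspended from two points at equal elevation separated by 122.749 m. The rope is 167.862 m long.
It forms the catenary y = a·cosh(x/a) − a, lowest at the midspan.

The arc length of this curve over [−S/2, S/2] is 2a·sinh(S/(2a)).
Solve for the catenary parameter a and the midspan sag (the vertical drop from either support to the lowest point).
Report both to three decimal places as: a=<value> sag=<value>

seed: a₀ = √(S³/(24(L−S))) = √(122.749³/(24·45.113)) = 41.330482
iter 1: u=1.484969  f(a)=+5.243e+00  f'(a)=-2.704e+00  a ← 41.330482 − (+5.243e+00/-2.704e+00) = 43.269634
iter 2: u=1.418420  f(a)=+3.916e-01  f'(a)=-2.314e+00  a ← 43.269634 − (+3.916e-01/-2.314e+00) = 43.438876
iter 3: u=1.412893  f(a)=+2.574e-03  f'(a)=-2.283e+00  a ← 43.438876 − (+2.574e-03/-2.283e+00) = 43.440004
iter 4: u=1.412857  f(a)=+1.128e-07  f'(a)=-2.283e+00  a ← 43.440004 − (+1.128e-07/-2.283e+00) = 43.440004
iter 5: u=1.412857  f(a)=-2.842e-14  f'(a)=-2.283e+00  a ← 43.440004 − (-2.842e-14/-2.283e+00) = 43.440004
converged: |Δa| < 1e-12 after 5 iterations
sag = a·(cosh(S/(2a)) − 1) = 43.440004·(cosh(1.412857) − 1) = 51.066328
T_max/T_min = cosh(S/(2a)) = 2.175560

a=43.440 sag=51.066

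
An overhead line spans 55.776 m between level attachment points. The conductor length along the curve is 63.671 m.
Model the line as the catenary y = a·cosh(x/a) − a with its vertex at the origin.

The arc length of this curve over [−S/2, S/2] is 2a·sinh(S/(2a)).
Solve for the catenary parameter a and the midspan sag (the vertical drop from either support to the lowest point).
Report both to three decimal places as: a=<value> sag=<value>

seed: a₀ = √(S³/(24(L−S))) = √(55.776³/(24·7.895)) = 30.261424
iter 1: u=0.921569  f(a)=+3.421e-01  f'(a)=-5.675e-01  a ← 30.261424 − (+3.421e-01/-5.675e-01) = 30.864309
iter 2: u=0.903568  f(a)=+1.049e-02  f'(a)=-5.331e-01  a ← 30.864309 − (+1.049e-02/-5.331e-01) = 30.883987
iter 3: u=0.902992  f(a)=+1.056e-05  f'(a)=-5.321e-01  a ← 30.883987 − (+1.056e-05/-5.321e-01) = 30.884007
iter 4: u=0.902992  f(a)=+1.070e-11  f'(a)=-5.321e-01  a ← 30.884007 − (+1.070e-11/-5.321e-01) = 30.884007
converged: |Δa| < 1e-12 after 4 iterations
sag = a·(cosh(S/(2a)) − 1) = 30.884007·(cosh(0.902992) − 1) = 13.470485
T_max/T_min = cosh(S/(2a)) = 1.436164

a=30.884 sag=13.470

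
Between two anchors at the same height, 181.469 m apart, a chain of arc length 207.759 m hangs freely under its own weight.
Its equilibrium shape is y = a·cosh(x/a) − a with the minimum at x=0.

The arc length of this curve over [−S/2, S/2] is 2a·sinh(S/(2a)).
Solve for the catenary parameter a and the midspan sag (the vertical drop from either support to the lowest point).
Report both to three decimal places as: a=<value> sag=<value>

seed: a₀ = √(S³/(24(L−S))) = √(181.469³/(24·26.290)) = 97.320147
iter 1: u=0.932330  f(a)=+1.167e+00  f'(a)=-5.887e-01  a ← 97.320147 − (+1.167e+00/-5.887e-01) = 99.301638
iter 2: u=0.913726  f(a)=+3.658e-02  f'(a)=-5.523e-01  a ← 99.301638 − (+3.658e-02/-5.523e-01) = 99.367868
iter 3: u=0.913117  f(a)=+3.855e-05  f'(a)=-5.512e-01  a ← 99.367868 − (+3.855e-05/-5.512e-01) = 99.367937
iter 4: u=0.913116  f(a)=+4.295e-11  f'(a)=-5.512e-01  a ← 99.367937 − (+4.295e-11/-5.512e-01) = 99.367937
converged: |Δa| < 1e-12 after 4 iterations
sag = a·(cosh(S/(2a)) − 1) = 99.367937·(cosh(0.913116) − 1) = 44.385106
T_max/T_min = cosh(S/(2a)) = 1.446674

a=99.368 sag=44.385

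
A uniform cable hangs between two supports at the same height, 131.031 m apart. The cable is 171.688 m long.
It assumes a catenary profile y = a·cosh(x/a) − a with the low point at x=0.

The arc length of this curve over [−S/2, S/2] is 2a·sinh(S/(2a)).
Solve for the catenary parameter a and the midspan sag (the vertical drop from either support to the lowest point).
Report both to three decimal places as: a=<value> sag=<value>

a=50.108 sag=49.290

seed: a₀ = √(S³/(24(L−S))) = √(131.031³/(24·40.657)) = 48.016201
iter 1: u=1.364446  f(a)=+3.957e+00  f'(a)=-2.030e+00  a ← 48.016201 − (+3.957e+00/-2.030e+00) = 49.964911
iter 2: u=1.311230  f(a)=+2.536e-01  f'(a)=-1.778e+00  a ← 49.964911 − (+2.536e-01/-1.778e+00) = 50.107578
iter 3: u=1.307497  f(a)=+1.200e-03  f'(a)=-1.761e+00  a ← 50.107578 − (+1.200e-03/-1.761e+00) = 50.108259
iter 4: u=1.307479  f(a)=+2.714e-08  f'(a)=-1.761e+00  a ← 50.108259 − (+2.714e-08/-1.761e+00) = 50.108260
iter 5: u=1.307479  f(a)=-2.842e-14  f'(a)=-1.761e+00  a ← 50.108260 − (-2.842e-14/-1.761e+00) = 50.108260
converged: |Δa| < 1e-12 after 5 iterations
sag = a·(cosh(S/(2a)) − 1) = 50.108260·(cosh(1.307479) − 1) = 49.290081
T_max/T_min = cosh(S/(2a)) = 1.983672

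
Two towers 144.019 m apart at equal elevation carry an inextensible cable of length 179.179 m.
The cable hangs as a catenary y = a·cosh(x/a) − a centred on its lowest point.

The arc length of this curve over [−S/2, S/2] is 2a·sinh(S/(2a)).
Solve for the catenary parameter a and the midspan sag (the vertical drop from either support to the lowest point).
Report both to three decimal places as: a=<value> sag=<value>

a=61.564 sag=47.139

seed: a₀ = √(S³/(24(L−S))) = √(144.019³/(24·35.160)) = 59.497625
iter 1: u=1.210292  f(a)=+2.667e+00  f'(a)=-1.364e+00  a ← 59.497625 − (+2.667e+00/-1.364e+00) = 61.452283
iter 2: u=1.171795  f(a)=+1.371e-01  f'(a)=-1.227e+00  a ← 61.452283 − (+1.371e-01/-1.227e+00) = 61.563950
iter 3: u=1.169670  f(a)=+4.054e-04  f'(a)=-1.220e+00  a ← 61.563950 − (+4.054e-04/-1.220e+00) = 61.564283
iter 4: u=1.169664  f(a)=+3.571e-09  f'(a)=-1.220e+00  a ← 61.564283 − (+3.571e-09/-1.220e+00) = 61.564283
iter 5: u=1.169664  f(a)=+0.000e+00  f'(a)=-1.220e+00  a ← 61.564283 − (+0.000e+00/-1.220e+00) = 61.564283
converged: |Δa| < 1e-12 after 5 iterations
sag = a·(cosh(S/(2a)) − 1) = 61.564283·(cosh(1.169664) − 1) = 47.139164
T_max/T_min = cosh(S/(2a)) = 1.765690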